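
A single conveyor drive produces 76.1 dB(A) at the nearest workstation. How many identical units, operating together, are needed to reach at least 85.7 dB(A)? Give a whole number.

Need L₁ + 10·log₁₀ N ≥ 85.7, i.e. log₁₀ N ≥ 0.96.
N ≥ 10^(9.6/10) = 9.120, so N = 10.

10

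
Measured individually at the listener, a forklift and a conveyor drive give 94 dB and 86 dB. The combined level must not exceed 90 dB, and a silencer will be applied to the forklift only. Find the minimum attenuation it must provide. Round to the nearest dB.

6 dB

The untreated sources together contribute 10^(86/10) = 3.981e+08, i.e. 86.00 dB.
The limit corresponds to 10^(90/10) = 1.000e+09; subtracting the fixed part leaves 6.019e+08 for the forklift, i.e. 87.80 dB.
Required insertion loss = 94 − 87.80 = 6.20 dB.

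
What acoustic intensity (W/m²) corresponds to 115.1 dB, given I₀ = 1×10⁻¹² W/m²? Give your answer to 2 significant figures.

0.32 W/m²

L = 10·log₁₀(I/I₀) ⇒ I = I₀·10^(L/10) = 10⁻¹² × 10^11.51.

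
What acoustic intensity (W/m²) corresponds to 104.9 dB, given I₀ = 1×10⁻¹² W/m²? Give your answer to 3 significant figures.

I = I₀·10^(L/10) = 10⁻¹² × 10^(104.9/10) = 10^(-1.510).

0.0309 W/m²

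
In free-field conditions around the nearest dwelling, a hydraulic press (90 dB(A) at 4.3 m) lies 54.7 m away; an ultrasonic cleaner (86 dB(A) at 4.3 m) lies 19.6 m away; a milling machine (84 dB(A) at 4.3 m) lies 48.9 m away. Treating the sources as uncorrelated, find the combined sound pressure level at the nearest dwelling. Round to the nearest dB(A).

First find each source's level at the receiver (point-source: −20·log₁₀(r/r_ref)), then combine on an intensity basis.
hydraulic press: 90 − 20·log₁₀(54.7/4.3) = 90 − 22.09 = 67.91 dB(A).
ultrasonic cleaner: 86 − 20·log₁₀(19.6/4.3) = 86 − 13.18 = 72.82 dB(A).
milling machine: 84 − 20·log₁₀(48.9/4.3) = 84 − 21.12 = 62.88 dB(A).
Σ 10^(L/10) = 2.728e+07 → L_total = 10·log₁₀(2.728e+07) = 74.36 dB(A).

74 dB(A)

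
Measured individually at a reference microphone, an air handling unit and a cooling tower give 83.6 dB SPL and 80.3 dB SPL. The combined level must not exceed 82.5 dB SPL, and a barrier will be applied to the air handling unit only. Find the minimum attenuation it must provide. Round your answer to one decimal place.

5.1 dB

The untreated sources together contribute 10^(80.3/10) = 1.072e+08, i.e. 80.30 dB SPL.
To meet 82.5 dB SPL overall, the treated air handling unit may contribute at most 10^(82.5/10) − 1.072e+08 = 7.068e+07, i.e. 78.49 dB SPL.
So the air handling unit must be reduced from 83.6 to 78.49 dB SPL: IL = 5.11 dB.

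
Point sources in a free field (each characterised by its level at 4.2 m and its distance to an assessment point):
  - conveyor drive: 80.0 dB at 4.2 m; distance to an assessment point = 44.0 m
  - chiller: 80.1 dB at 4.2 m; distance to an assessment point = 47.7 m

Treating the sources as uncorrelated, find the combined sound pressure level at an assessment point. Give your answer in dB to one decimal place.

Propagate each source to the receiver with L = L_ref − 20·log₁₀(r/r_ref), then add intensities.
conveyor drive: 80.0 − 20·log₁₀(44.0/4.2) = 80.0 − 20.40 = 59.60 dB.
chiller: 80.1 − 20·log₁₀(47.7/4.2) = 80.1 − 21.11 = 58.99 dB.
Σ 10^(L/10) = 1.705e+06 → L_total = 10·log₁₀(1.705e+06) = 62.32 dB.

62.3 dB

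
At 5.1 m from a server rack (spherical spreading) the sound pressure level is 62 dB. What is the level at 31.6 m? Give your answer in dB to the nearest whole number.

46 dB

For a point source, L₂ = L₁ − 20·log₁₀(r₂/r₁).
L₂ = 62 − 20·log₁₀(31.6/5.1) = 62 − 15.842 = 46.16 dB.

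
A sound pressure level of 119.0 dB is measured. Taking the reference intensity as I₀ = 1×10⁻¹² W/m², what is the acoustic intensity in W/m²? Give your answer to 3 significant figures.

I/I₀ = 10^(119.0/10) = 7.943e+11, so I = 7.943e+11 × 10⁻¹² W/m².

0.794 W/m²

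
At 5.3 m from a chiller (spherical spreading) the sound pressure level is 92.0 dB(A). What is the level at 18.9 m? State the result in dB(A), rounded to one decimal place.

For a point source, L₂ = L₁ − 20·log₁₀(r₂/r₁).
L₂ = 92.0 − 20·log₁₀(18.9/5.3) = 92.0 − 11.044 = 80.96 dB(A).

81.0 dB(A)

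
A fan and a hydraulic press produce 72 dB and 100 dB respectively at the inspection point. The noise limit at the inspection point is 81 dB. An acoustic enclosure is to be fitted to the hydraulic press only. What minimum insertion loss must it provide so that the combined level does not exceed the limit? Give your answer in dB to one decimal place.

Fixed contribution from the other source: Σ 10^(L/10) = 10^(72/10) = 1.585e+07 (72.00 dB).
To meet 81 dB overall, the treated hydraulic press may contribute at most 10^(81/10) − 1.585e+07 = 1.100e+08, i.e. 80.42 dB.
So the hydraulic press must be reduced from 100 to 80.42 dB: IL = 19.58 dB.

19.6 dB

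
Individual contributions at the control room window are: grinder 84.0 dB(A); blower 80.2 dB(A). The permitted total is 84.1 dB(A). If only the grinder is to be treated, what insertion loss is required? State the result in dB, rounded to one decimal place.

2.2 dB

The untreated sources together contribute 10^(80.2/10) = 1.047e+08, i.e. 80.20 dB(A).
The limit corresponds to 10^(84.1/10) = 2.570e+08; subtracting the fixed part leaves 1.523e+08 for the grinder, i.e. 81.83 dB(A).
Required insertion loss = 84.0 − 81.83 = 2.17 dB.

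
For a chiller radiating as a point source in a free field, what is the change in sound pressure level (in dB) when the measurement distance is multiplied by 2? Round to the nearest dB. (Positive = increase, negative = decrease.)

-6 dB

A point source loses 6 dB per doubling of distance; generally ΔL = −20·log₁₀(r₂/r₁).
ΔL = −20·log₁₀(2) = -6.02 dB.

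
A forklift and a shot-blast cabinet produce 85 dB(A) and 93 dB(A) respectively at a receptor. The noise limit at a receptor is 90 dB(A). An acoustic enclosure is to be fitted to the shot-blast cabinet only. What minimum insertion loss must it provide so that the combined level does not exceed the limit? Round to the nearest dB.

5 dB

Everything except the shot-blast cabinet sums to 10^(85/10) = 3.162e+08 in linear terms, 85.00 dB(A).
The limit corresponds to 10^(90/10) = 1.000e+09; subtracting the fixed part leaves 6.838e+08 for the shot-blast cabinet, i.e. 88.35 dB(A).
So the shot-blast cabinet must be reduced from 93 to 88.35 dB(A): IL = 4.65 dB.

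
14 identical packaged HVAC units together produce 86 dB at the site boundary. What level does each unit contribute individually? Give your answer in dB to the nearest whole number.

75 dB

Dividing the total intensity by 14 lowers the level by 10·log₁₀ 14 = 11.461 dB: L₁ = 86 − 11.461.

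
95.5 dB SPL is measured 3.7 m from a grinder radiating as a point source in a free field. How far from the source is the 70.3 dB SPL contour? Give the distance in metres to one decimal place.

The 25.2 dB drop corresponds to a distance ratio of 10^(25.2/20) for a point source.
r₂ = 3.7·10^((95.5−70.3)/20) = 3.7·10^(25.2/20) = 67.33 m.

67.3 m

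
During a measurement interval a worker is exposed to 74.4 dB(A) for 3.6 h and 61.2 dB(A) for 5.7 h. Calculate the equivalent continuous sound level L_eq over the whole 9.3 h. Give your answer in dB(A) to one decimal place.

70.6 dB(A)

L_eq = 10·log₁₀[(1/T)·Σ tᵢ·10^(Lᵢ/10)] with T = 9.3 h.
Σ tᵢ·10^(Lᵢ/10) = 3.6·10^(74.4/10) + 5.7·10^(61.2/10) = 1.067e+08.
L_eq = 10·log₁₀(1.067e+08/9.3) = 70.60 dB(A).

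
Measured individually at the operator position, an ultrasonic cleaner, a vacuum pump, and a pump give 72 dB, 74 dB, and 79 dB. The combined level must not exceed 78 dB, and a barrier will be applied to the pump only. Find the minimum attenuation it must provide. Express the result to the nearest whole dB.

6 dB

The untreated sources together contribute 10^(72/10) + 10^(74/10) = 4.097e+07, i.e. 76.12 dB.
The limit corresponds to 10^(78/10) = 6.310e+07; subtracting the fixed part leaves 2.213e+07 for the pump, i.e. 73.45 dB.
Required insertion loss = 79 − 73.45 = 5.55 dB.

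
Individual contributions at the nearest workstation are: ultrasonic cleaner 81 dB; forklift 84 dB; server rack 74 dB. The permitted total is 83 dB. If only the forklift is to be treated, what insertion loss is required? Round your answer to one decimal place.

7.1 dB

Fixed contribution from the other sources: Σ 10^(L/10) = 10^(81/10) + 10^(74/10) = 1.510e+08 (81.79 dB).
The limit corresponds to 10^(83/10) = 1.995e+08; subtracting the fixed part leaves 4.851e+07 for the forklift, i.e. 76.86 dB.
So the forklift must be reduced from 84 to 76.86 dB: IL = 7.14 dB.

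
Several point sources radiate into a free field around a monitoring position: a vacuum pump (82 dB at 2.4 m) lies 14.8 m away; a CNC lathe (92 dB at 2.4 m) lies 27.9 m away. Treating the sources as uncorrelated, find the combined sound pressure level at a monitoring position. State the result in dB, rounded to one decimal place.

72.0 dB

Apply inverse-square spreading to bring every level to the receiver, then sum 10^(L/10).
vacuum pump: 82 − 20·log₁₀(14.8/2.4) = 82 − 15.80 = 66.20 dB.
CNC lathe: 92 − 20·log₁₀(27.9/2.4) = 92 − 21.31 = 70.69 dB.
Σ 10^(L/10) = 1.590e+07 → L_total = 10·log₁₀(1.590e+07) = 72.01 dB.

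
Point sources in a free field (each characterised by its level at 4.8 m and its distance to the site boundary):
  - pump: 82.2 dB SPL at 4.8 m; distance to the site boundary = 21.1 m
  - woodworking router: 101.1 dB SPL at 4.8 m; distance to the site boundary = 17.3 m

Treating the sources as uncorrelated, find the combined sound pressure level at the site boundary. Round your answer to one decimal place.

Apply inverse-square spreading to bring every level to the receiver, then sum 10^(L/10).
pump: 82.2 − 20·log₁₀(21.1/4.8) = 82.2 − 12.86 = 69.34 dB SPL.
woodworking router: 101.1 − 20·log₁₀(17.3/4.8) = 101.1 − 11.14 = 89.96 dB SPL.
Σ 10^(L/10) = 1.000e+09 → L_total = 10·log₁₀(1.000e+09) = 90.00 dB SPL.

90.0 dB SPL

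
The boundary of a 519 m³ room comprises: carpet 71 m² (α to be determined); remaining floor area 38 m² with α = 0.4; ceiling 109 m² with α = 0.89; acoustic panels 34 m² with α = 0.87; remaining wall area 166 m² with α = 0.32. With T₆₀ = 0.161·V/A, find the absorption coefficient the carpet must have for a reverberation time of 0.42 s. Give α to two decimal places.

0.06

A = 0.161·V/T₆₀ = 0.161·519/0.42 = 198.95 m² sabins.
Absorption from the other surfaces = 38·0.4 + 109·0.89 + 34·0.87 + 166·0.32 = 194.91 m², so the carpet must supply 4.04 m² over 71 m².
α = 4.04/71 = 0.057.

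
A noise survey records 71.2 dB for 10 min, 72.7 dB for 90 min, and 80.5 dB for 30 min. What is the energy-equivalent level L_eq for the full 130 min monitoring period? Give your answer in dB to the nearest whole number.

76 dB

The energy average is taken in the linear domain: L_eq = 10·log₁₀[(Σ tᵢ·10^(Lᵢ/10))/T], T = 130 min.
Σ tᵢ·10^(Lᵢ/10) = 10·10^(71.2/10) + 90·10^(72.7/10) + 30·10^(80.5/10) = 5.174e+09.
L_eq = 10·log₁₀(5.174e+09/130) = 76.00 dB.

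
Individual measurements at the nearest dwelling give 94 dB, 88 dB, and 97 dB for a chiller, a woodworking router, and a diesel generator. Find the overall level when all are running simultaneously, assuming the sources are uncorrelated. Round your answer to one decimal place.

99.1 dB

For uncorrelated sources the intensities add, so convert each level to linear form, sum, and take 10·log₁₀ of the total.
Σ 10^(L/10) = 10^(94/10) + 10^(88/10) + 10^(97/10) = 8.155e+09.
L_total = 10·log₁₀(8.155e+09) = 99.11 dB.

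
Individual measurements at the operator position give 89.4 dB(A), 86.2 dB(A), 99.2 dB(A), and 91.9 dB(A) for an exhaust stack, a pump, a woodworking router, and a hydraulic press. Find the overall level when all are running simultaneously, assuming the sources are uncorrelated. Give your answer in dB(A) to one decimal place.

100.5 dB(A)

Incoherent sources combine by intensity addition: L_total = 10·log₁₀(Σ 10^(L_i/10)).
Σ 10^(L/10) = 10^(89.4/10) + 10^(86.2/10) + 10^(99.2/10) + 10^(91.9/10) = 1.115e+10.
L_total = 10·log₁₀(1.115e+10) = 100.47 dB(A).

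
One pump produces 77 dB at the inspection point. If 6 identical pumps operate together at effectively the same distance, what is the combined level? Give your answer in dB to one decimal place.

With 6 equal, uncorrelated contributions the intensity is 6× that of one unit, giving a rise of 10·log₁₀ 6.
L_total = 77 + 10·log₁₀(6) = 77 + 7.782 = 84.78 dB.

84.8 dB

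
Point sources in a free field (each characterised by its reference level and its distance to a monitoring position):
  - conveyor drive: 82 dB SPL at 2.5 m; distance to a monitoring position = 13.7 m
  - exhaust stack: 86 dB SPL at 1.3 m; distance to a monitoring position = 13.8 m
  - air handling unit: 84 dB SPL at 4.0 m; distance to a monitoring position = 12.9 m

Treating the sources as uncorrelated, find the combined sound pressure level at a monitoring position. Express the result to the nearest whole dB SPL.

Apply inverse-square spreading to bring every level to the receiver, then sum 10^(L/10).
conveyor drive: 82 − 20·log₁₀(13.7/2.5) = 82 − 14.78 = 67.22 dB SPL.
exhaust stack: 86 − 20·log₁₀(13.8/1.3) = 86 − 20.52 = 65.48 dB SPL.
air handling unit: 84 − 20·log₁₀(12.9/4.0) = 84 − 10.17 = 73.83 dB SPL.
Σ 10^(L/10) = 3.296e+07 → L_total = 10·log₁₀(3.296e+07) = 75.18 dB SPL.

75 dB SPL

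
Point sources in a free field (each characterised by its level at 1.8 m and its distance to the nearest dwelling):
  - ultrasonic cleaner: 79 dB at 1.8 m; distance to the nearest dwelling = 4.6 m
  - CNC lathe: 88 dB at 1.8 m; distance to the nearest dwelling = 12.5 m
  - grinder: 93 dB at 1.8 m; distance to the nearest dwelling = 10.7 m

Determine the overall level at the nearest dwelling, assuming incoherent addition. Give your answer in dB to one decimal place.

First find each source's level at the receiver (point-source: −20·log₁₀(r/r_ref)), then combine on an intensity basis.
ultrasonic cleaner: 79 − 20·log₁₀(4.6/1.8) = 79 − 8.15 = 70.85 dB.
CNC lathe: 88 − 20·log₁₀(12.5/1.8) = 88 − 16.83 = 71.17 dB.
grinder: 93 − 20·log₁₀(10.7/1.8) = 93 − 15.48 = 77.52 dB.
Σ 10^(L/10) = 8.171e+07 → L_total = 10·log₁₀(8.171e+07) = 79.12 dB.

79.1 dB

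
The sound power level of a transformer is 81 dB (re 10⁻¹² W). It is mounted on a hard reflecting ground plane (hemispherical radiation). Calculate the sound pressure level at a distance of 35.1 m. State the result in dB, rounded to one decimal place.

42.1 dB

L_p = L_w − 10·log₁₀(2π·r²) with r = 35.1 m.
2π·r² = 7741 m², 10·log₁₀ of that is 38.888 dB.
L_p = 81 − 38.888 = 42.11 dB.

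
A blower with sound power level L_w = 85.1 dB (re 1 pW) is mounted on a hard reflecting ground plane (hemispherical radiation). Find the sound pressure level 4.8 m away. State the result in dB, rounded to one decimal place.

The power spreads over a hemisphere of area 2π·r², so L_p = L_w − 10·log₁₀(2π·r²).
2π·r² = 144.8 m², 10·log₁₀ of that is 21.607 dB.
L_p = 85.1 − 21.607 = 63.49 dB.

63.5 dB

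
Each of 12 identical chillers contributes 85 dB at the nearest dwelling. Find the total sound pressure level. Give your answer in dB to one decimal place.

N identical incoherent sources raise the level by 10·log₁₀ N.
L_total = 85 + 10·log₁₀(12) = 85 + 10.792 = 95.79 dB.

95.8 dB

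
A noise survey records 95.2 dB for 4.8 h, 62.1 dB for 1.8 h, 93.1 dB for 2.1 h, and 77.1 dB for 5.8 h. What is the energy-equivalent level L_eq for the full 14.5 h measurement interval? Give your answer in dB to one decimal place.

91.5 dB

L_eq = 10·log₁₀[(1/T)·Σ tᵢ·10^(Lᵢ/10)] with T = 14.5 h.
Σ tᵢ·10^(Lᵢ/10) = 4.8·10^(95.2/10) + 1.8·10^(62.1/10) + 2.1·10^(93.1/10) + 5.8·10^(77.1/10) = 2.048e+10.
L_eq = 10·log₁₀(2.048e+10/14.5) = 91.50 dB.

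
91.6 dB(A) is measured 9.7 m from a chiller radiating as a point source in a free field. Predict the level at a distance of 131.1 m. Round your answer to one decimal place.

For a point source, L₂ = L₁ − 20·log₁₀(r₂/r₁).
L₂ = 91.6 − 20·log₁₀(131.1/9.7) = 91.6 − 22.617 = 68.98 dB(A).

69.0 dB(A)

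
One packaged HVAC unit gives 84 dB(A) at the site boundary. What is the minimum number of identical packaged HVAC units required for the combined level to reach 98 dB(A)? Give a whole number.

Need L₁ + 10·log₁₀ N ≥ 98, i.e. log₁₀ N ≥ 1.40.
N ≥ 10^(14.0/10) = 25.119, so N = 26.

26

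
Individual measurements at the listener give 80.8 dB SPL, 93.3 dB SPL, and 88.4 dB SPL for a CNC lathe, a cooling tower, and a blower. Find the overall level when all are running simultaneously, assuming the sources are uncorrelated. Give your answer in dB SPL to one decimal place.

94.7 dB SPL

For uncorrelated sources the intensities add, so convert each level to linear form, sum, and take 10·log₁₀ of the total.
Σ 10^(L/10) = 10^(80.8/10) + 10^(93.3/10) + 10^(88.4/10) = 2.950e+09.
L_total = 10·log₁₀(2.950e+09) = 94.70 dB SPL.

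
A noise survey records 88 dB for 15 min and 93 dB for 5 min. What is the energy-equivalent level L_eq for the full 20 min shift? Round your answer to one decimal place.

Weight each interval's intensity by its duration and average over T = 20 min:
Σ tᵢ·10^(Lᵢ/10) = 15·10^(88/10) + 5·10^(93/10) = 1.944e+10.
L_eq = 10·log₁₀(1.944e+10/20) = 89.88 dB.

89.9 dB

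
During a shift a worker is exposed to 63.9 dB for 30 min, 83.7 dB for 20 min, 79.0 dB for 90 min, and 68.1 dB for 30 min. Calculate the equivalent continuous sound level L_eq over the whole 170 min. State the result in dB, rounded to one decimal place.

78.5 dB

Weight each interval's intensity by its duration and average over T = 170 min:
Σ tᵢ·10^(Lᵢ/10) = 30·10^(63.9/10) + 20·10^(83.7/10) + 90·10^(79.0/10) + 30·10^(68.1/10) = 1.210e+10.
L_eq = 10·log₁₀(1.210e+10/170) = 78.53 dB.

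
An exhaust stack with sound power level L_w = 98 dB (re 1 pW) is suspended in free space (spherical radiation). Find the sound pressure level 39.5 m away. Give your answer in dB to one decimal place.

The power spreads over a sphere of area 4π·r², so L_p = L_w − 10·log₁₀(4π·r²).
4π·r² = 1.961e+04 m², 10·log₁₀ of that is 42.924 dB.
L_p = 98 − 42.924 = 55.08 dB.

55.1 dB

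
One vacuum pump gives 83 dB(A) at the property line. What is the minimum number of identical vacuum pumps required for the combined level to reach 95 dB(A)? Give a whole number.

16

The shortfall is 95 − 83 = 12.0 dB, and N units add 10·log₁₀ N, so need 10·log₁₀ N ≥ 12.0.
N ≥ 10^(12.0/10) = 15.849, so N = 16.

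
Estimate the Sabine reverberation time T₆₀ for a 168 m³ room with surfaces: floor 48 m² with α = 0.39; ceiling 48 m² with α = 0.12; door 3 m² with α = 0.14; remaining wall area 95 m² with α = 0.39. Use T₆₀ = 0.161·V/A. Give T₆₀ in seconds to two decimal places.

0.44 s

Summing Sᵢαᵢ: 48·0.39 + 48·0.12 + 3·0.14 + 95·0.39 = 61.95 m².
T₆₀ = 0.161·V/A = 0.161·168/61.95 = 0.437 s.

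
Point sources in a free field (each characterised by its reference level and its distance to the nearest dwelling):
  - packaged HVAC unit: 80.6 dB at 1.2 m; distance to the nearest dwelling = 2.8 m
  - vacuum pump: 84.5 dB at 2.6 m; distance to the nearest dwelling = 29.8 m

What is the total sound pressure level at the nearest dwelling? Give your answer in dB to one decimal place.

73.7 dB

Propagate each source to the receiver with L = L_ref − 20·log₁₀(r/r_ref), then add intensities.
packaged HVAC unit: 80.6 − 20·log₁₀(2.8/1.2) = 80.6 − 7.36 = 73.24 dB.
vacuum pump: 84.5 − 20·log₁₀(29.8/2.6) = 84.5 − 21.18 = 63.32 dB.
Σ 10^(L/10) = 2.323e+07 → L_total = 10·log₁₀(2.323e+07) = 73.66 dB.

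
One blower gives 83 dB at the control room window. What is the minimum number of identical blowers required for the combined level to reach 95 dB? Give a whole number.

N identical sources give L₁ + 10·log₁₀ N, so require 10·log₁₀ N ≥ 95 − 83 = 12.0 dB.
N ≥ 10^(12.0/10) = 15.849, so N = 16.

16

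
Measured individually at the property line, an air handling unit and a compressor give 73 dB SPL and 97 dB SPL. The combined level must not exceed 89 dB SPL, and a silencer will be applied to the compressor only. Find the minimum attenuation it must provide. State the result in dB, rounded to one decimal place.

8.1 dB

Everything except the compressor sums to 10^(73/10) = 1.995e+07 in linear terms, 73.00 dB SPL.
The limit corresponds to 10^(89/10) = 7.943e+08; subtracting the fixed part leaves 7.744e+08 for the compressor, i.e. 88.89 dB SPL.
So the compressor must be reduced from 97 to 88.89 dB SPL: IL = 8.11 dB.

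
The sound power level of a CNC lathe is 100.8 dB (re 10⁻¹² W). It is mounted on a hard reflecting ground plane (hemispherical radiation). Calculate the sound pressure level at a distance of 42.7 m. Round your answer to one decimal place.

L_p = L_w − 10·log₁₀(2π·r²) with r = 42.7 m.
2π·r² = 1.146e+04 m², 10·log₁₀ of that is 40.590 dB.
L_p = 100.8 − 40.590 = 60.21 dB.

60.2 dB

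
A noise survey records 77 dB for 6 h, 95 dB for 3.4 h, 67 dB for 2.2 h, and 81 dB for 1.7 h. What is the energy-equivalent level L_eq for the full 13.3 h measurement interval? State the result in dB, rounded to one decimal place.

L_eq = 10·log₁₀[(1/T)·Σ tᵢ·10^(Lᵢ/10)] with T = 13.3 h.
Σ tᵢ·10^(Lᵢ/10) = 6·10^(77/10) + 3.4·10^(95/10) + 2.2·10^(67/10) + 1.7·10^(81/10) = 1.128e+10.
L_eq = 10·log₁₀(1.128e+10/13.3) = 89.28 dB.

89.3 dB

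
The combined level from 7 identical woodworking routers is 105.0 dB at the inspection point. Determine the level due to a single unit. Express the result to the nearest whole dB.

7 equal contributions raise the level by 10·log₁₀ 7 = 8.451 dB, so each unit alone gives 105.0 − 8.451.

97 dB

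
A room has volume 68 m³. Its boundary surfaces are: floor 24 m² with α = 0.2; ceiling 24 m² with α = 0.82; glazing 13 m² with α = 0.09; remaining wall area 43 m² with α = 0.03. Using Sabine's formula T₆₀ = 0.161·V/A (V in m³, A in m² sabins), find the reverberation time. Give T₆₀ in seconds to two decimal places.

Summing Sᵢαᵢ: 24·0.2 + 24·0.82 + 13·0.09 + 43·0.03 = 26.94 m².
T₆₀ = 0.161·V/A = 0.161·68/26.94 = 0.406 s.

0.41 s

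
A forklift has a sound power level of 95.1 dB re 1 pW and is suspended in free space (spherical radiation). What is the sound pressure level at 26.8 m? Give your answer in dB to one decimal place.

55.5 dB

The power spreads over a sphere of area 4π·r², so L_p = L_w − 10·log₁₀(4π·r²).
4π·r² = 9026 m², 10·log₁₀ of that is 39.555 dB.
L_p = 95.1 − 39.555 = 55.55 dB.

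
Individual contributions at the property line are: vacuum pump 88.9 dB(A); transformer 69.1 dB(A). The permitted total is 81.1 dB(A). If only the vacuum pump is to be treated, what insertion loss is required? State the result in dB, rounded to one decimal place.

The untreated sources together contribute 10^(69.1/10) = 8.128e+06, i.e. 69.10 dB(A).
To meet 81.1 dB(A) overall, the treated vacuum pump may contribute at most 10^(81.1/10) − 8.128e+06 = 1.207e+08, i.e. 80.82 dB(A).
Required insertion loss = 88.9 − 80.82 = 8.08 dB.

8.1 dB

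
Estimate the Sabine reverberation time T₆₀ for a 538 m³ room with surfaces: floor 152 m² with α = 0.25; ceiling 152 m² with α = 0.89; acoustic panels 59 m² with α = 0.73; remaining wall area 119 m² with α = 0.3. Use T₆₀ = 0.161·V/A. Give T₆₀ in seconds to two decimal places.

0.34 s

Total absorption A = 152·0.25 + 152·0.89 + 59·0.73 + 119·0.3 = 252.05 m² sabins.
T₆₀ = 0.161 × 538 / 252.05 = 0.344 s.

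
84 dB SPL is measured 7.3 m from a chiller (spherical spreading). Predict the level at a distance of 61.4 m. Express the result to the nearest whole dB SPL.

Point-source attenuation: ΔL = 20·log₁₀(r₂/r₁) = 20·log₁₀(61.4/7.3) = 18.497 dB.
L₂ = 84 − 20·log₁₀(61.4/7.3) = 84 − 18.497 = 65.50 dB SPL.

66 dB SPL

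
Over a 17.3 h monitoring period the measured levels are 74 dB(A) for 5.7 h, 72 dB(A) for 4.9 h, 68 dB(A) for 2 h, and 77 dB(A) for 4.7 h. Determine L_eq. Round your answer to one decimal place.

74.3 dB(A)

L_eq = 10·log₁₀[(1/T)·Σ tᵢ·10^(Lᵢ/10)] with T = 17.3 h.
Σ tᵢ·10^(Lᵢ/10) = 5.7·10^(74/10) + 4.9·10^(72/10) + 2·10^(68/10) + 4.7·10^(77/10) = 4.690e+08.
L_eq = 10·log₁₀(4.690e+08/17.3) = 74.33 dB(A).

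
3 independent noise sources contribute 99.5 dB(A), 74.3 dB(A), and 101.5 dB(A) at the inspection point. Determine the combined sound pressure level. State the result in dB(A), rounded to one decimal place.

103.6 dB(A)

Incoherent sources combine by intensity addition: L_total = 10·log₁₀(Σ 10^(L_i/10)).
Σ 10^(L/10) = 10^(99.5/10) + 10^(74.3/10) + 10^(101.5/10) = 2.306e+10.
L_total = 10·log₁₀(2.306e+10) = 103.63 dB(A).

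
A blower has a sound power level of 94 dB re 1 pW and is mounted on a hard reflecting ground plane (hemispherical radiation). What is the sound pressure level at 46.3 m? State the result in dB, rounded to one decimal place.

52.7 dB

The power spreads over a hemisphere of area 2π·r², so L_p = L_w − 10·log₁₀(2π·r²).
2π·r² = 1.347e+04 m², 10·log₁₀ of that is 41.293 dB.
L_p = 94 − 41.293 = 52.71 dB.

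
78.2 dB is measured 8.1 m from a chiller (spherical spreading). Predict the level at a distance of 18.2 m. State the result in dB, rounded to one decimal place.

Point-source attenuation: ΔL = 20·log₁₀(r₂/r₁) = 20·log₁₀(18.2/8.1) = 7.032 dB.
L₂ = 78.2 − 20·log₁₀(18.2/8.1) = 78.2 − 7.032 = 71.17 dB.

71.2 dB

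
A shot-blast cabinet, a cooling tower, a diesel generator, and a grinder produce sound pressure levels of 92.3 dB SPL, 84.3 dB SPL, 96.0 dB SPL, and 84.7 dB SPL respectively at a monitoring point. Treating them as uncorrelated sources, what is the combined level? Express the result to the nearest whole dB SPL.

98 dB SPL

Incoherent sources combine by intensity addition: L_total = 10·log₁₀(Σ 10^(L_i/10)).
Σ 10^(L/10) = 10^(92.3/10) + 10^(84.3/10) + 10^(96.0/10) + 10^(84.7/10) = 6.244e+09.
L_total = 10·log₁₀(6.244e+09) = 97.95 dB SPL.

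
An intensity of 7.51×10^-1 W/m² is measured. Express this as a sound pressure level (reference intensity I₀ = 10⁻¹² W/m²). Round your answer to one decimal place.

118.8 dB

Dividing by I₀ shifts the exponent by 12: I/I₀ = 7.51×10^11.
L = 10·(0.8756 + 11) = 118.76 dB.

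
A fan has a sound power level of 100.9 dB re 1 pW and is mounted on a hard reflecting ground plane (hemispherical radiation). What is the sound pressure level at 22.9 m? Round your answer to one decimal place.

65.7 dB

L_p = L_w − 10·log₁₀(2π·r²) with r = 22.9 m.
2π·r² = 3295 m², 10·log₁₀ of that is 35.179 dB.
L_p = 100.9 − 35.179 = 65.72 dB.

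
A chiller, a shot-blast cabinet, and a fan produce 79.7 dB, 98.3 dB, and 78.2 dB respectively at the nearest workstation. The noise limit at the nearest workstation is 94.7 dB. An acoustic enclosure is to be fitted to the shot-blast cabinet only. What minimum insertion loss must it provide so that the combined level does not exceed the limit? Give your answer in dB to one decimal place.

3.8 dB

Everything except the shot-blast cabinet sums to 10^(79.7/10) + 10^(78.2/10) = 1.594e+08 in linear terms, 82.02 dB.
To meet 94.7 dB overall, the treated shot-blast cabinet may contribute at most 10^(94.7/10) − 1.594e+08 = 2.792e+09, i.e. 94.46 dB.
Required insertion loss = 98.3 − 94.46 = 3.84 dB.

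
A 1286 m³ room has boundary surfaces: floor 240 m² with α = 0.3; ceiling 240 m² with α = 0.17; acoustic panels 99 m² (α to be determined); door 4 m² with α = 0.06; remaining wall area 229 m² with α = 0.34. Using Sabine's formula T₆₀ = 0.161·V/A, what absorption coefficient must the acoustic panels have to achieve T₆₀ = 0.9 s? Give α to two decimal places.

0.40

A = 0.161·V/T₆₀ = 0.161·1286/0.9 = 230.05 m² sabins.
Absorption from the other surfaces = 240·0.3 + 240·0.17 + 4·0.06 + 229·0.34 = 190.90 m², so the acoustic panels must supply 39.15 m² over 99 m².
α = 39.15/99 = 0.395.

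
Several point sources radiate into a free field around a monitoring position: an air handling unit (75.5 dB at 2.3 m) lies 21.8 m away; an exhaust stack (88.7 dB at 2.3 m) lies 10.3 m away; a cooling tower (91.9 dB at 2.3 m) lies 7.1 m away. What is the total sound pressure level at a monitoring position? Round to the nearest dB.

83 dB

Apply inverse-square spreading to bring every level to the receiver, then sum 10^(L/10).
air handling unit: 75.5 − 20·log₁₀(21.8/2.3) = 75.5 − 19.53 = 55.97 dB.
exhaust stack: 88.7 − 20·log₁₀(10.3/2.3) = 88.7 − 13.02 = 75.68 dB.
cooling tower: 91.9 − 20·log₁₀(7.1/2.3) = 91.9 − 9.79 = 82.11 dB.
Σ 10^(L/10) = 1.999e+08 → L_total = 10·log₁₀(1.999e+08) = 83.01 dB.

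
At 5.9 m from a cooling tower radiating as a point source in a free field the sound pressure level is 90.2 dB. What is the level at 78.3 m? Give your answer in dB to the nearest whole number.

Point-source attenuation: ΔL = 20·log₁₀(r₂/r₁) = 20·log₁₀(78.3/5.9) = 22.458 dB.
L₂ = 90.2 − 20·log₁₀(78.3/5.9) = 90.2 − 22.458 = 67.74 dB.

68 dB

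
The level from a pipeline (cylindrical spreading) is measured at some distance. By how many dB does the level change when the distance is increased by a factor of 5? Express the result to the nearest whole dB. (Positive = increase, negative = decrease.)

-7 dB

With cylindrical spreading the level changes by −10·log₁₀(r₂/r₁).
ΔL = −10·log₁₀(5) = -6.99 dB.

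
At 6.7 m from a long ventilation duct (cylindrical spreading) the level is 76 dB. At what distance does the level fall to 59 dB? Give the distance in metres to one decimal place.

335.8 m

The 17.0 dB drop corresponds to a distance ratio of 10^(17.0/10) for a line source.
r₂ = 6.7·10^((76−59)/10) = 6.7·10^(17.0/10) = 335.80 m.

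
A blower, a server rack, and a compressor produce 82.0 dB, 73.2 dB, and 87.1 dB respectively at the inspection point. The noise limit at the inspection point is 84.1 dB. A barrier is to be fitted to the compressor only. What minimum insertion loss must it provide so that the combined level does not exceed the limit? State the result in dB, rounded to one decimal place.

8.2 dB

Everything except the compressor sums to 10^(82.0/10) + 10^(73.2/10) = 1.794e+08 in linear terms, 82.54 dB.
To meet 84.1 dB overall, the treated compressor may contribute at most 10^(84.1/10) − 1.794e+08 = 7.766e+07, i.e. 78.90 dB.
So the compressor must be reduced from 87.1 to 78.90 dB: IL = 8.20 dB.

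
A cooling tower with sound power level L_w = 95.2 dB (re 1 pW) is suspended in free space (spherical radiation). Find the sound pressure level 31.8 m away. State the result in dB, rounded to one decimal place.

L_p = L_w − 10·log₁₀(4π·r²) with r = 31.8 m.
4π·r² = 1.271e+04 m², 10·log₁₀ of that is 41.041 dB.
L_p = 95.2 − 41.041 = 54.16 dB.

54.2 dB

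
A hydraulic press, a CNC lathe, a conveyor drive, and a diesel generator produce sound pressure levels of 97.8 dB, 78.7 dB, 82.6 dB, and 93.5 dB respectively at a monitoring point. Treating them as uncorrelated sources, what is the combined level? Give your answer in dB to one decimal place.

For uncorrelated sources the intensities add, so convert each level to linear form, sum, and take 10·log₁₀ of the total.
Σ 10^(L/10) = 10^(97.8/10) + 10^(78.7/10) + 10^(82.6/10) + 10^(93.5/10) = 8.520e+09.
L_total = 10·log₁₀(8.520e+09) = 99.30 dB.

99.3 dB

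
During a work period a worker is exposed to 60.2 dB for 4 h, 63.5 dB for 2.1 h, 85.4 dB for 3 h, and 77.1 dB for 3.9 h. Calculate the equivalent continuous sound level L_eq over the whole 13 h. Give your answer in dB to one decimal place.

L_eq = 10·log₁₀[(1/T)·Σ tᵢ·10^(Lᵢ/10)] with T = 13 h.
Σ tᵢ·10^(Lᵢ/10) = 4·10^(60.2/10) + 2.1·10^(63.5/10) + 3·10^(85.4/10) + 3.9·10^(77.1/10) = 1.249e+09.
L_eq = 10·log₁₀(1.249e+09/13) = 79.83 dB.

79.8 dB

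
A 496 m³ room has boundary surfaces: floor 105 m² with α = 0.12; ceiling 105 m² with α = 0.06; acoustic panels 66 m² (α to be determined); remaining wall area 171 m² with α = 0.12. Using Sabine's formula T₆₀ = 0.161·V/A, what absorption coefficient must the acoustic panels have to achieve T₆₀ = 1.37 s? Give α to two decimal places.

0.29

A = 0.161·V/T₆₀ = 0.161·496/1.37 = 58.29 m² sabins.
Absorption from the other surfaces = 105·0.12 + 105·0.06 + 171·0.12 = 39.42 m², so the acoustic panels must supply 18.87 m² over 66 m².
α = 18.87/66 = 0.286.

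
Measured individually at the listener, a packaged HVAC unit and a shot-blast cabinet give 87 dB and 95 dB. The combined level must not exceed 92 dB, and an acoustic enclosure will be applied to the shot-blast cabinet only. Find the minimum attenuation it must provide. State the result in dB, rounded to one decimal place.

Fixed contribution from the other source: Σ 10^(L/10) = 10^(87/10) = 5.012e+08 (87.00 dB).
The limit corresponds to 10^(92/10) = 1.585e+09; subtracting the fixed part leaves 1.084e+09 for the shot-blast cabinet, i.e. 90.35 dB.
So the shot-blast cabinet must be reduced from 95 to 90.35 dB: IL = 4.65 dB.

4.7 dB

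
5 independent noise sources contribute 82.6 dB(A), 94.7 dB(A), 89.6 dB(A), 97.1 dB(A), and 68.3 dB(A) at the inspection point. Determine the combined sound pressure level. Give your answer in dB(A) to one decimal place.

99.6 dB(A)

For uncorrelated sources the intensities add, so convert each level to linear form, sum, and take 10·log₁₀ of the total.
Σ 10^(L/10) = 10^(82.6/10) + 10^(94.7/10) + 10^(89.6/10) + 10^(97.1/10) + 10^(68.3/10) = 9.181e+09.
L_total = 10·log₁₀(9.181e+09) = 99.63 dB(A).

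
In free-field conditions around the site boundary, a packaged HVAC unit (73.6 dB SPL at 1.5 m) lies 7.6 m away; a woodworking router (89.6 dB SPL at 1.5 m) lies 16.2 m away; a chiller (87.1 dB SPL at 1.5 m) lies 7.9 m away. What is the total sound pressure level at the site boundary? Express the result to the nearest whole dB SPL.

First find each source's level at the receiver (point-source: −20·log₁₀(r/r_ref)), then combine on an intensity basis.
packaged HVAC unit: 73.6 − 20·log₁₀(7.6/1.5) = 73.6 − 14.09 = 59.51 dB SPL.
woodworking router: 89.6 − 20·log₁₀(16.2/1.5) = 89.6 − 20.67 = 68.93 dB SPL.
chiller: 87.1 − 20·log₁₀(7.9/1.5) = 87.1 − 14.43 = 72.67 dB SPL.
Σ 10^(L/10) = 2.720e+07 → L_total = 10·log₁₀(2.720e+07) = 74.35 dB SPL.

74 dB SPL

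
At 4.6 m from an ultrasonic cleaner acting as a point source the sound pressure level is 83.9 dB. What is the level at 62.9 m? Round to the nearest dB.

61 dB

Point-source attenuation: ΔL = 20·log₁₀(r₂/r₁) = 20·log₁₀(62.9/4.6) = 22.718 dB.
L₂ = 83.9 − 20·log₁₀(62.9/4.6) = 83.9 − 22.718 = 61.18 dB.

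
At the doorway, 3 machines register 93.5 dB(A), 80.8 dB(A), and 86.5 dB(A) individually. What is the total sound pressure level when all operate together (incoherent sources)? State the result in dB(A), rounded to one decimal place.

Incoherent sources combine by intensity addition: L_total = 10·log₁₀(Σ 10^(L_i/10)).
Σ 10^(L/10) = 10^(93.5/10) + 10^(80.8/10) + 10^(86.5/10) = 2.806e+09.
L_total = 10·log₁₀(2.806e+09) = 94.48 dB(A).

94.5 dB(A)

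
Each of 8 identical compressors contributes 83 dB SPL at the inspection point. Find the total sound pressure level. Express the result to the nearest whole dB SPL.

92 dB SPL

L_total = L₁ + 10·log₁₀ N for N identical incoherent sources.
L_total = 83 + 10·log₁₀(8) = 83 + 9.031 = 92.03 dB SPL.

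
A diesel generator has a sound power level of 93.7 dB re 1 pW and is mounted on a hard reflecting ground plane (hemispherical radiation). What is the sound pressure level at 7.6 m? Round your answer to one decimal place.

68.1 dB

L_p = L_w − 10·log₁₀(2π·r²) with r = 7.6 m.
2π·r² = 362.9 m², 10·log₁₀ of that is 25.598 dB.
L_p = 93.7 − 25.598 = 68.10 dB.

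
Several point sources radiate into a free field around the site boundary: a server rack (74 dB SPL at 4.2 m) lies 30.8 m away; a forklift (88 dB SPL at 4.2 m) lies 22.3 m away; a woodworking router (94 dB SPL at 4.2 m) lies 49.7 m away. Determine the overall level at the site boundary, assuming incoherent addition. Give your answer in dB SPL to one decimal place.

76.1 dB SPL

Propagate each source to the receiver with L = L_ref − 20·log₁₀(r/r_ref), then add intensities.
server rack: 74 − 20·log₁₀(30.8/4.2) = 74 − 17.31 = 56.69 dB SPL.
forklift: 88 − 20·log₁₀(22.3/4.2) = 88 − 14.50 = 73.50 dB SPL.
woodworking router: 94 − 20·log₁₀(49.7/4.2) = 94 − 21.46 = 72.54 dB SPL.
Σ 10^(L/10) = 4.079e+07 → L_total = 10·log₁₀(4.079e+07) = 76.11 dB SPL.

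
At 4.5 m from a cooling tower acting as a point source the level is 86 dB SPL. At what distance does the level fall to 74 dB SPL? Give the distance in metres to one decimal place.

For a point source L₁ − L₂ = 20·log₁₀(r₂/r₁), so r₂ = r₁·10^((L₁−L₂)/20).
r₂ = 4.5·10^((86−74)/20) = 4.5·10^(12.0/20) = 17.91 m.

17.9 m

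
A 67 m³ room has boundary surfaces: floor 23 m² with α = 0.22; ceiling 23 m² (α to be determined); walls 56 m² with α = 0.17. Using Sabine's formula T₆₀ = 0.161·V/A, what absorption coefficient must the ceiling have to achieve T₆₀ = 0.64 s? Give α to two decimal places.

From T₆₀ = 0.161·V/A, the target T₆₀ = 0.64 s needs A = 0.161·67/0.64 = 16.85 m².
Absorption from the other surfaces = 23·0.22 + 56·0.17 = 14.58 m², so the ceiling must supply 2.27 m² over 23 m².
α = 2.27/23 = 0.099.

0.10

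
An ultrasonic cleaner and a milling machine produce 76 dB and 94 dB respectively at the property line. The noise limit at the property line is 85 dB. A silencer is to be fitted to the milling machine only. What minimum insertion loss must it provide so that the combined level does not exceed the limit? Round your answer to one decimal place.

9.6 dB

The untreated sources together contribute 10^(76/10) = 3.981e+07, i.e. 76.00 dB.
To meet 85 dB overall, the treated milling machine may contribute at most 10^(85/10) − 3.981e+07 = 2.764e+08, i.e. 84.42 dB.
So the milling machine must be reduced from 94 to 84.42 dB: IL = 9.58 dB.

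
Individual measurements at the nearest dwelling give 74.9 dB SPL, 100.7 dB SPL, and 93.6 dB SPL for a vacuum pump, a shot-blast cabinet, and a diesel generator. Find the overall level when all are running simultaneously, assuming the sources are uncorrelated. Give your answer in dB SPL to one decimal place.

101.5 dB SPL

For uncorrelated sources the intensities add, so convert each level to linear form, sum, and take 10·log₁₀ of the total.
Σ 10^(L/10) = 10^(74.9/10) + 10^(100.7/10) + 10^(93.6/10) = 1.407e+10.
L_total = 10·log₁₀(1.407e+10) = 101.48 dB SPL.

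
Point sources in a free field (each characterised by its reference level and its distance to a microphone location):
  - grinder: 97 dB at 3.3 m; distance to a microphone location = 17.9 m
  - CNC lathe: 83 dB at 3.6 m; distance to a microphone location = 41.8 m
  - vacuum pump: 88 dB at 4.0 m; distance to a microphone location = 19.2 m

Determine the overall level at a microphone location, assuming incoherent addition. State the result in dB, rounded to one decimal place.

83.0 dB

Apply inverse-square spreading to bring every level to the receiver, then sum 10^(L/10).
grinder: 97 − 20·log₁₀(17.9/3.3) = 97 − 14.69 = 82.31 dB.
CNC lathe: 83 − 20·log₁₀(41.8/3.6) = 83 − 21.30 = 61.70 dB.
vacuum pump: 88 − 20·log₁₀(19.2/4.0) = 88 − 13.62 = 74.38 dB.
Σ 10^(L/10) = 1.992e+08 → L_total = 10·log₁₀(1.992e+08) = 82.99 dB.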